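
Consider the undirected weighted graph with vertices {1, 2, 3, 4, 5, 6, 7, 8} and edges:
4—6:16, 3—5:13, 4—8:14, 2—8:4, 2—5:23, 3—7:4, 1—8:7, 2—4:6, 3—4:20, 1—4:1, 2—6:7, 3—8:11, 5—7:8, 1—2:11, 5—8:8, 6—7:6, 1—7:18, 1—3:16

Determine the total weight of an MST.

Prim, starting at 8.
Step 1: cheapest edge leaving the tree is 2—8 (4); add 2.
Step 2: cheapest edge leaving the tree is 2—4 (6); add 4.
Step 3: cheapest edge leaving the tree is 1—4 (1); add 1.
Step 4: cheapest edge leaving the tree is 2—6 (7); add 6.
Step 5: cheapest edge leaving the tree is 6—7 (6); add 7.
Step 6: cheapest edge leaving the tree is 3—7 (4); add 3.
Step 7: cheapest edge leaving the tree is 5—7 (8); add 5.
MST edges: 2—8, 2—4, 1—4, 2—6, 6—7, 3—7, 5—7; total weight 4+6+1+7+6+4+8 = 36.

36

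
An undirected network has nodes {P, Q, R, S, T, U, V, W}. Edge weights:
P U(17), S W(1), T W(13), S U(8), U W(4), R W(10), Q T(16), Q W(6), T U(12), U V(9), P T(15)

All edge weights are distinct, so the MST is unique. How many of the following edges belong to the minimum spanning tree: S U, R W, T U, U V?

3

Kruskal's algorithm — process edges by increasing weight (ties by edge label):
S W (1): add — endpoints in different components.
U W (4): add — endpoints in different components.
Q W (6): add — endpoints in different components.
S U (8): skip — S and U already connected.
U V (9): add — endpoints in different components.
R W (10): add — endpoints in different components.
T U (12): add — endpoints in different components.
T W (13): skip — T and W already connected.
P T (15): add — endpoints in different components.
MST edge set: {S W, U W, Q W, U V, R W, T U, P T}.
Of the listed edges, {R W, T U, U V} are in the MST → 3.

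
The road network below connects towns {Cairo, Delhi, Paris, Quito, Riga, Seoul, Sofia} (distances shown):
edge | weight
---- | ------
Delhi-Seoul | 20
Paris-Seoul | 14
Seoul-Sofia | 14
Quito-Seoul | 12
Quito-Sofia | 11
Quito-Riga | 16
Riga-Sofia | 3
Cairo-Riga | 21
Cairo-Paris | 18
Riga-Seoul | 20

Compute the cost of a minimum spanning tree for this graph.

78

Sort edges by weight, then run Kruskal:
Riga-Sofia (3): add. Components now {Delhi} {Paris} {Riga,Sofia} {Quito} {Cairo} {Seoul}
Quito-Sofia (11): add. Components now {Delhi} {Paris} {Quito,Riga,Sofia} {Cairo} {Seoul}
Quito-Seoul (12): add. Components now {Delhi} {Paris} {Quito,Riga,Seoul,Sofia} {Cairo}
Paris-Seoul (14): add. Components now {Delhi} {Paris,Quito,Riga,Seoul,Sofia} {Cairo}
Seoul-Sofia (14): skip — Sofia and Seoul already connected.
Quito-Riga (16): skip — Riga and Quito already connected.
Cairo-Paris (18): add. Components now {Delhi} {Cairo,Paris,Quito,Riga,Seoul,Sofia}
Delhi-Seoul (20): add. Components now {Cairo,Delhi,Paris,Quito,Riga,Seoul,Sofia}
MST edges: Riga-Sofia, Quito-Sofia, Quito-Seoul, Paris-Seoul, Cairo-Paris, Delhi-Seoul; total weight 3+11+12+14+18+20 = 78.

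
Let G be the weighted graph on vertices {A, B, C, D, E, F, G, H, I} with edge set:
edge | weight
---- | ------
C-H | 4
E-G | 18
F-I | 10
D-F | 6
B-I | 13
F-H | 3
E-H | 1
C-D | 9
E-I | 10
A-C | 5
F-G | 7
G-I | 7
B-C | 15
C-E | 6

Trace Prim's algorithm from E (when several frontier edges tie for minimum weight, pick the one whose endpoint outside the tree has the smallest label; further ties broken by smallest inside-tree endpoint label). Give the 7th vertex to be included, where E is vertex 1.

Prim's algorithm from E:
Step 1: frontier [E-H 1, C-E 6, E-I 10, E-G 18] → take E-H (1); add H.
Step 2: frontier [C-E 6, E-I 10, E-G 18, F-H 3, C-H 4] → take F-H (3); add F.
Step 3: frontier [C-E 6, E-I 10, E-G 18, D-F 6, F-G 7, F-I 10, C-H 4] → take C-H (4); add C.
Step 4: frontier [A-C 5, C-D 9, B-C 15, E-I 10, E-G 18, D-F 6, F-G 7, F-I 10] → take A-C (5); add A.
Step 5: frontier [C-D 9, B-C 15, E-I 10, E-G 18, D-F 6, F-G 7, F-I 10] → take D-F (6); add D.
Step 6: frontier [B-C 15, E-I 10, E-G 18, F-G 7, F-I 10] → take F-G (7); add G.
Step 7: frontier [B-C 15, E-I 10, F-I 10, G-I 7] → take G-I (7); add I.
Step 8: frontier [B-C 15, B-I 13] → take B-I (13); add B.
Vertex order: E, H, F, C, A, D, G, I, B. The 7th vertex is G.

G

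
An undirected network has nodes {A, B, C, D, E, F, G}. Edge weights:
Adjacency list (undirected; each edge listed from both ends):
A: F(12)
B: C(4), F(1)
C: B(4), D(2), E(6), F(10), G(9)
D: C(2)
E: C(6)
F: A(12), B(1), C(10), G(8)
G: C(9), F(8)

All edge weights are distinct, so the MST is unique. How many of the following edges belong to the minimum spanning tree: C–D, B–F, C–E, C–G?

3

Kruskal's algorithm — process edges by increasing weight (ties by edge label):
B–F (1): add. Components now {A} {B,F} {C} {D} {E} {G}
C–D (2): add. Components now {A} {B,F} {C,D} {E} {G}
B–C (4): add. Components now {A} {B,C,D,F} {E} {G}
C–E (6): add. Components now {A} {B,C,D,E,F} {G}
F–G (8): add. Components now {A} {B,C,D,E,F,G}
C–G (9): skip — C and G already connected.
C–F (10): skip — C and F already connected.
A–F (12): add. Components now {A,B,C,D,E,F,G}
MST edge set: {B–F, C–D, B–C, C–E, F–G, A–F}.
Of the listed edges, {C–D, B–F, C–E} are in the MST → 3.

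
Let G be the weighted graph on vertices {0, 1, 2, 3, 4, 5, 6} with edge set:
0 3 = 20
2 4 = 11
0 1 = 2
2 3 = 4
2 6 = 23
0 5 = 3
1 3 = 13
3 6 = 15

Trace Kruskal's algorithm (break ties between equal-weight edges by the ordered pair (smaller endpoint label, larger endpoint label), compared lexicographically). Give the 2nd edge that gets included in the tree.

Kruskal: consider edges lightest-first.
0 1 (2): add. Components now {0,1} {2} {3} {4} {5} {6}
0 5 (3): add. Components now {0,1,5} {2} {3} {4} {6}
2 3 (4): add. Components now {0,1,5} {2,3} {4} {6}
2 4 (11): add. Components now {0,1,5} {2,3,4} {6}
1 3 (13): add. Components now {0,1,2,3,4,5} {6}
3 6 (15): add. Components now {0,1,2,3,4,5,6}
The 2nd edge added is 0 5.

0-5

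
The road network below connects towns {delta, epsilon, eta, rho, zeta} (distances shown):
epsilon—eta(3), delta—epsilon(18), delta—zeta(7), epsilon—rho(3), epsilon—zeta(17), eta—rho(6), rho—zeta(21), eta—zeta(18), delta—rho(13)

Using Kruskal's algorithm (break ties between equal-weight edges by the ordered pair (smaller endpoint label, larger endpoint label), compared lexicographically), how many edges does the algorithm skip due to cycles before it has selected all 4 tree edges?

Kruskal: consider edges lightest-first.
epsilon—eta (3): add — endpoints in different components.
epsilon—rho (3): add — endpoints in different components.
eta—rho (6): skip — rho and eta already connected.
delta—zeta (7): add — endpoints in different components.
delta—rho (13): add — endpoints in different components.
Edges rejected before the tree was complete: 1.

1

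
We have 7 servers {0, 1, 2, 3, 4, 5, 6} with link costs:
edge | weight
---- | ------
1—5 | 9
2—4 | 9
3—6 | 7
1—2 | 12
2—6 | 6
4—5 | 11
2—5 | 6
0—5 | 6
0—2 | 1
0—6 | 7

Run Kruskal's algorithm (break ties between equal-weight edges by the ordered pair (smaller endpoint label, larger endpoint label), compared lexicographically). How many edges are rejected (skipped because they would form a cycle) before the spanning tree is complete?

Kruskal: consider edges lightest-first.
0—2 (1): add. Components now {0,2} {1} {3} {4} {5} {6}
0—5 (6): add. Components now {0,2,5} {1} {3} {4} {6}
2—5 (6): skip — 2 and 5 already connected.
2—6 (6): add. Components now {0,2,5,6} {1} {3} {4}
0—6 (7): skip — 0 and 6 already connected.
3—6 (7): add. Components now {0,2,3,5,6} {1} {4}
1—5 (9): add. Components now {0,1,2,3,5,6} {4}
2—4 (9): add. Components now {0,1,2,3,4,5,6}
Edges rejected before the tree was complete: 2.

2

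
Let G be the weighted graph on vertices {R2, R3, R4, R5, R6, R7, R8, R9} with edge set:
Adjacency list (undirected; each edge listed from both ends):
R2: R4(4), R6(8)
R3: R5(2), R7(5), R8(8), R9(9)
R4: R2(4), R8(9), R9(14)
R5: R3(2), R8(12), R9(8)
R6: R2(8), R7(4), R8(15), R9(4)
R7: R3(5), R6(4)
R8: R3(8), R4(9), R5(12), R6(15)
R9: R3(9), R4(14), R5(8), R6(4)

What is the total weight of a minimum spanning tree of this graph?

35

Sort edges by weight, then run Kruskal:
R3 R5 (2): add — endpoints in different components.
R2 R4 (4): add — endpoints in different components.
R6 R7 (4): add — endpoints in different components.
R6 R9 (4): add — endpoints in different components.
R3 R7 (5): add — endpoints in different components.
R2 R6 (8): add — endpoints in different components.
R3 R8 (8): add — endpoints in different components.
MST edges: R3 R5, R2 R4, R6 R7, R6 R9, R3 R7, R2 R6, R3 R8; total weight 2+4+4+4+5+8+8 = 35.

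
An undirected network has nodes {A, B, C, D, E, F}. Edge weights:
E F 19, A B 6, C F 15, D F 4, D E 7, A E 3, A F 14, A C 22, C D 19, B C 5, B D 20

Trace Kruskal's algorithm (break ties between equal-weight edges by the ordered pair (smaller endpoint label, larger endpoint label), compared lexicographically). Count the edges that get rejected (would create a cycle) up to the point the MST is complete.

0

Kruskal: consider edges lightest-first.
A E (3): add. Components now {A,E} {B} {C} {D} {F}
D F (4): add. Components now {A,E} {B} {C} {D,F}
B C (5): add. Components now {A,E} {B,C} {D,F}
A B (6): add. Components now {A,B,C,E} {D,F}
D E (7): add. Components now {A,B,C,D,E,F}
Edges rejected before the tree was complete: 0.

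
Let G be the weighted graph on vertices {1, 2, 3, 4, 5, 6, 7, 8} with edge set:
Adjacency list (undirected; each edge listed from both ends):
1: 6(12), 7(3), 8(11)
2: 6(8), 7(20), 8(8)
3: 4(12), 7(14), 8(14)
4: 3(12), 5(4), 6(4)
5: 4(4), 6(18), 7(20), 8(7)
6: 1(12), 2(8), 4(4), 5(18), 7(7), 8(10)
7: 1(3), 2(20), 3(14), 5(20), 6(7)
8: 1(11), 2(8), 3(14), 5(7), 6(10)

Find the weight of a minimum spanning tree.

Grow the tree from 6 using Prim:
Step 1: cheapest edge leaving the tree is 4—6 (4); add 4.
Step 2: cheapest edge leaving the tree is 4—5 (4); add 5.
Step 3: cheapest edge leaving the tree is 6—7 (7); add 7.
Step 4: cheapest edge leaving the tree is 1—7 (3); add 1.
Step 5: cheapest edge leaving the tree is 5—8 (7); add 8.
Step 6: cheapest edge leaving the tree is 2—6 (8); add 2.
Step 7: cheapest edge leaving the tree is 3—4 (12); add 3.
MST edges: 4—6, 4—5, 6—7, 1—7, 5—8, 2—6, 3—4; total weight 4+4+7+3+7+8+12 = 45.

45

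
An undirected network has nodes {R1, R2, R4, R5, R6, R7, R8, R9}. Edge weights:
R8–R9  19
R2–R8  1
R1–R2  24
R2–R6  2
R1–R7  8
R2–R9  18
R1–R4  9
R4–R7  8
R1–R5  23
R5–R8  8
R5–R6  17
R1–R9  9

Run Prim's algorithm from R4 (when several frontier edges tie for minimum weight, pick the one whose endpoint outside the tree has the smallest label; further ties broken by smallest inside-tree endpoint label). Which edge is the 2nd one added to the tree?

R1-R7

Grow the tree from R4 using Prim:
Step 1: frontier [R4–R7 8, R1–R4 9] → take R4–R7 (8); add R7.
Step 2: frontier [R1–R4 9, R1–R7 8] → take R1–R7 (8); add R1.
Step 3: frontier [R1–R9 9, R1–R5 23, R1–R2 24] → take R1–R9 (9); add R9.
Step 4: frontier [R1–R5 23, R1–R2 24, R2–R9 18, R8–R9 19] → take R2–R9 (18); add R2.
Step 5: frontier [R1–R5 23, R2–R8 1, R2–R6 2, R8–R9 19] → take R2–R8 (1); add R8.
Step 6: frontier [R1–R5 23, R2–R6 2, R5–R8 8] → take R2–R6 (2); add R6.
Step 7: frontier [R1–R5 23, R5–R6 17, R5–R8 8] → take R5–R8 (8); add R5.
The 2nd edge added is R1–R7.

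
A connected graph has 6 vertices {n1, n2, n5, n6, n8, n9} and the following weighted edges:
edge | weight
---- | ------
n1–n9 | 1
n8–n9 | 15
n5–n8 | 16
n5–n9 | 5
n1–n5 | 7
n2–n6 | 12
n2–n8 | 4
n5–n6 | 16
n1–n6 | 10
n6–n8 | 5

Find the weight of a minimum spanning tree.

Kruskal's algorithm — process edges by increasing weight (ties by edge label):
n1–n9 (1): add. Components now {n1,n9} {n2} {n5} {n6} {n8}
n2–n8 (4): add. Components now {n1,n9} {n2,n8} {n5} {n6}
n5–n9 (5): add. Components now {n1,n5,n9} {n2,n8} {n6}
n6–n8 (5): add. Components now {n1,n5,n9} {n2,n6,n8}
n1–n5 (7): skip — n5 and n1 already connected.
n1–n6 (10): add. Components now {n1,n2,n5,n6,n8,n9}
MST edges: n1–n9, n2–n8, n5–n9, n6–n8, n1–n6; total weight 1+4+5+5+10 = 25.

25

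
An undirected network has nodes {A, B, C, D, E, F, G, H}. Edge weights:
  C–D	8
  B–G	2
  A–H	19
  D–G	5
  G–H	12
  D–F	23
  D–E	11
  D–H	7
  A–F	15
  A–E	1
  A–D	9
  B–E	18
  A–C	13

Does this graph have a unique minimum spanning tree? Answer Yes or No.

Kruskal: consider edges lightest-first.
A–E (1): add — endpoints in different components.
B–G (2): add — endpoints in different components.
D–G (5): add — endpoints in different components.
D–H (7): add — endpoints in different components.
C–D (8): add — endpoints in different components.
A–D (9): add — endpoints in different components.
D–E (11): skip — D and E already connected.
G–H (12): skip — G and H already connected.
A–C (13): skip — A and C already connected.
A–F (15): add — endpoints in different components.
Every non-tree edge has weight strictly greater than the heaviest edge on the tree path between its endpoints, so the MST is unique.

Yes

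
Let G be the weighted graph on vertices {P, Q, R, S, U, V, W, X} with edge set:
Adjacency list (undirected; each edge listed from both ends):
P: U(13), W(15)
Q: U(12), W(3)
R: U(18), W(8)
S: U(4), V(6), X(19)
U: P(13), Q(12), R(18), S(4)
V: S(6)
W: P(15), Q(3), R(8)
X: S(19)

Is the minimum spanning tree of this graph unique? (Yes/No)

Yes

Kruskal: consider edges lightest-first.
Q–W (3): add — endpoints in different components.
S–U (4): add — endpoints in different components.
S–V (6): add — endpoints in different components.
R–W (8): add — endpoints in different components.
Q–U (12): add — endpoints in different components.
P–U (13): add — endpoints in different components.
P–W (15): skip — P and W already connected.
R–U (18): skip — R and U already connected.
S–X (19): add — endpoints in different components.
Every non-tree edge has weight strictly greater than the heaviest edge on the tree path between its endpoints, so the MST is unique.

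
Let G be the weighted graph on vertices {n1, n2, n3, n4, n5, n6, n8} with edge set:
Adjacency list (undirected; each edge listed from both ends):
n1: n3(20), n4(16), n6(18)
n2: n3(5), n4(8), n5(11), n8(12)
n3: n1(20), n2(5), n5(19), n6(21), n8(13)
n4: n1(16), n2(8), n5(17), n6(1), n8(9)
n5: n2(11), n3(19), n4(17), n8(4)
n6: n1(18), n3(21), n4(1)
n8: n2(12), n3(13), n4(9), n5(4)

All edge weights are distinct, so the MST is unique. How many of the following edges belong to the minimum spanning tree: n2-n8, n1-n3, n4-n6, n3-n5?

Kruskal: consider edges lightest-first.
n4-n6 (1): add — endpoints in different components.
n5-n8 (4): add — endpoints in different components.
n2-n3 (5): add — endpoints in different components.
n2-n4 (8): add — endpoints in different components.
n4-n8 (9): add — endpoints in different components.
n2-n5 (11): skip — n5 and n2 already connected.
n2-n8 (12): skip — n8 and n2 already connected.
n3-n8 (13): skip — n8 and n3 already connected.
n1-n4 (16): add — endpoints in different components.
MST edge set: {n4-n6, n5-n8, n2-n3, n2-n4, n4-n8, n1-n4}.
Of the listed edges, {n4-n6} are in the MST → 1.

1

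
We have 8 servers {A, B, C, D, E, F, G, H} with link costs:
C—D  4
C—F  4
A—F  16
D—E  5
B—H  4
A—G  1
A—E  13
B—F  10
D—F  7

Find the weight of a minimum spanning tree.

Grow the tree from E using Prim:
Step 1: cheapest edge leaving the tree is D—E (5); add D.
Step 2: cheapest edge leaving the tree is C—D (4); add C.
Step 3: cheapest edge leaving the tree is C—F (4); add F.
Step 4: cheapest edge leaving the tree is B—F (10); add B.
Step 5: cheapest edge leaving the tree is B—H (4); add H.
Step 6: cheapest edge leaving the tree is A—E (13); add A.
Step 7: cheapest edge leaving the tree is A—G (1); add G.
MST edges: D—E, C—D, C—F, B—F, B—H, A—E, A—G; total weight 5+4+4+10+4+13+1 = 41.

41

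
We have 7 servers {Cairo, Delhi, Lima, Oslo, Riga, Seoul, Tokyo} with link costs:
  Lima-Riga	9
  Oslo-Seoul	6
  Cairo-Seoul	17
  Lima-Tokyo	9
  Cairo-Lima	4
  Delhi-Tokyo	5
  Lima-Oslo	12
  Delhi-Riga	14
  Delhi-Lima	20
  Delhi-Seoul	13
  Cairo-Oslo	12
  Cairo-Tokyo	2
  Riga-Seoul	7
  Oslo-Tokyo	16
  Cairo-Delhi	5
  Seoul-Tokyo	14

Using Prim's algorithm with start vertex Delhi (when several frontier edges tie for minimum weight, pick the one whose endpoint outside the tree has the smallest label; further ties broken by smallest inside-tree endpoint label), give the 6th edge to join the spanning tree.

Oslo-Seoul

Prim, starting at Delhi.
Step 1: cheapest edge leaving the tree is Cairo-Delhi (5); add Cairo.
Step 2: cheapest edge leaving the tree is Cairo-Tokyo (2); add Tokyo.
Step 3: cheapest edge leaving the tree is Cairo-Lima (4); add Lima.
Step 4: cheapest edge leaving the tree is Lima-Riga (9); add Riga.
Step 5: cheapest edge leaving the tree is Riga-Seoul (7); add Seoul.
Step 6: cheapest edge leaving the tree is Oslo-Seoul (6); add Oslo.
The 6th edge added is Oslo-Seoul.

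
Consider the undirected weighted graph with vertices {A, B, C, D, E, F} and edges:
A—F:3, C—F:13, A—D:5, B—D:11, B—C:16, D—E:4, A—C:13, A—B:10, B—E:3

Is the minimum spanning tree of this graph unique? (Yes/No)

No

Sort edges by weight, then run Kruskal:
A—F (3): add. Components now {A,F} {B} {C} {D} {E}
B—E (3): add. Components now {A,F} {B,E} {C} {D}
D—E (4): add. Components now {A,F} {B,D,E} {C}
A—D (5): add. Components now {A,B,D,E,F} {C}
A—B (10): skip — A and B already connected.
B—D (11): skip — B and D already connected.
A—C (13): add. Components now {A,B,C,D,E,F}
Non-tree edge C—F has weight 13, equal to the heaviest edge on its tree cycle — swapping gives another MST of the same weight. Not unique.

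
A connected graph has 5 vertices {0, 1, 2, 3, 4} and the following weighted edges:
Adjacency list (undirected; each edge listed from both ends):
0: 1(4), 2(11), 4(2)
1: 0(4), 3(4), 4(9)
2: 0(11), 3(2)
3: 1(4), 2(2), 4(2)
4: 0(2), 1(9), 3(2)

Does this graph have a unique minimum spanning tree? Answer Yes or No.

Kruskal: consider edges lightest-first.
0–4 (2): add. Components now {0,4} {1} {2} {3}
2–3 (2): add. Components now {0,4} {1} {2,3}
3–4 (2): add. Components now {0,2,3,4} {1}
0–1 (4): add. Components now {0,1,2,3,4}
Non-tree edge 1–3 has weight 4, equal to the heaviest edge on its tree cycle — swapping gives another MST of the same weight. Not unique.

No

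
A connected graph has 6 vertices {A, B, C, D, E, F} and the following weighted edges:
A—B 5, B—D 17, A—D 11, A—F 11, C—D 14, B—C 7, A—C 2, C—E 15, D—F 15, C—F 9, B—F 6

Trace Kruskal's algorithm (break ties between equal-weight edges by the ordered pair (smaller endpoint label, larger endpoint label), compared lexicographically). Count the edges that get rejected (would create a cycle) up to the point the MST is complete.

4

Sort edges by weight, then run Kruskal:
A—C (2): add. Components now {A,C} {B} {D} {E} {F}
A—B (5): add. Components now {A,B,C} {D} {E} {F}
B—F (6): add. Components now {A,B,C,F} {D} {E}
B—C (7): skip — B and C already connected.
C—F (9): skip — C and F already connected.
A—D (11): add. Components now {A,B,C,D,F} {E}
A—F (11): skip — A and F already connected.
C—D (14): skip — C and D already connected.
C—E (15): add. Components now {A,B,C,D,E,F}
Edges rejected before the tree was complete: 4.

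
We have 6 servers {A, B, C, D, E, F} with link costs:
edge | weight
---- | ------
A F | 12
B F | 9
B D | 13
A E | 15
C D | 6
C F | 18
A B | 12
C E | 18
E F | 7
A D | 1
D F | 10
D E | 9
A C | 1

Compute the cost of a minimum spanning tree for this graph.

Grow the tree from D using Prim:
Step 1: cheapest edge leaving the tree is A D (1); add A.
Step 2: cheapest edge leaving the tree is A C (1); add C.
Step 3: cheapest edge leaving the tree is D E (9); add E.
Step 4: cheapest edge leaving the tree is E F (7); add F.
Step 5: cheapest edge leaving the tree is B F (9); add B.
MST edges: A D, A C, D E, E F, B F; total weight 1+1+9+7+9 = 27.

27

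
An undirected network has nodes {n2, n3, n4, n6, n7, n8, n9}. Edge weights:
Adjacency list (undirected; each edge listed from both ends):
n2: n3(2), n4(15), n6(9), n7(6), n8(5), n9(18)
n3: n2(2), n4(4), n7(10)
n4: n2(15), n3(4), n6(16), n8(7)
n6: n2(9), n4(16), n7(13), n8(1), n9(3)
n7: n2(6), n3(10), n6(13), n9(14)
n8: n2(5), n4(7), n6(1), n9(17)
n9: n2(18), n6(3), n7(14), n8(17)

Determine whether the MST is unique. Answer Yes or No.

Yes

Sort edges by weight, then run Kruskal:
n6–n8 (1): add — endpoints in different components.
n2–n3 (2): add — endpoints in different components.
n6–n9 (3): add — endpoints in different components.
n3–n4 (4): add — endpoints in different components.
n2–n8 (5): add — endpoints in different components.
n2–n7 (6): add — endpoints in different components.
Every non-tree edge has weight strictly greater than the heaviest edge on the tree path between its endpoints, so the MST is unique.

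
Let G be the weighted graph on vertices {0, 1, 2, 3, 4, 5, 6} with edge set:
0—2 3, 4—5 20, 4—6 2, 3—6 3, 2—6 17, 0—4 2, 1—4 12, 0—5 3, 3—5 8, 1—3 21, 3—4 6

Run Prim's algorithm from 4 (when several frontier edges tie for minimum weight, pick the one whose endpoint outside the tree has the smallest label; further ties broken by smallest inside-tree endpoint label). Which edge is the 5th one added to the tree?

0-5

Prim's algorithm from 4:
Step 1: cheapest edge leaving the tree is 0—4 (2); add 0.
Step 2: cheapest edge leaving the tree is 4—6 (2); add 6.
Step 3: cheapest edge leaving the tree is 0—2 (3); add 2.
Step 4: cheapest edge leaving the tree is 3—6 (3); add 3.
Step 5: cheapest edge leaving the tree is 0—5 (3); add 5.
Step 6: cheapest edge leaving the tree is 1—4 (12); add 1.
The 5th edge added is 0—5.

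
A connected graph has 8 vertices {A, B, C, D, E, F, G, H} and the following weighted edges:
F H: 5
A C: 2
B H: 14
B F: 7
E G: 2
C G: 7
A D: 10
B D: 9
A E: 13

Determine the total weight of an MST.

Grow the tree from C using Prim:
Step 1: frontier [A C 2, C G 7] → take A C (2); add A.
Step 2: frontier [A D 10, A E 13, C G 7] → take C G (7); add G.
Step 3: frontier [A D 10, A E 13, E G 2] → take E G (2); add E.
Step 4: frontier [A D 10] → take A D (10); add D.
Step 5: frontier [B D 9] → take B D (9); add B.
Step 6: frontier [B F 7, B H 14] → take B F (7); add F.
Step 7: frontier [B H 14, F H 5] → take F H (5); add H.
MST edges: A C, C G, E G, A D, B D, B F, F H; total weight 2+7+2+10+9+7+5 = 42.

42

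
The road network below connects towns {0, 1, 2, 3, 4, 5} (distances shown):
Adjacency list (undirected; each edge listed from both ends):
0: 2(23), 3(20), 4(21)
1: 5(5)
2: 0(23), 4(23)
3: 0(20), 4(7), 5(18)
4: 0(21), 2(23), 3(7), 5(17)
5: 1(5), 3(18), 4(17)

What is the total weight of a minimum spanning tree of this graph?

Grow the tree from 3 using Prim:
Step 1: cheapest edge leaving the tree is 3–4 (7); add 4.
Step 2: cheapest edge leaving the tree is 4–5 (17); add 5.
Step 3: cheapest edge leaving the tree is 1–5 (5); add 1.
Step 4: cheapest edge leaving the tree is 0–3 (20); add 0.
Step 5: cheapest edge leaving the tree is 0–2 (23); add 2.
MST edges: 3–4, 4–5, 1–5, 0–3, 0–2; total weight 7+17+5+20+23 = 72.

72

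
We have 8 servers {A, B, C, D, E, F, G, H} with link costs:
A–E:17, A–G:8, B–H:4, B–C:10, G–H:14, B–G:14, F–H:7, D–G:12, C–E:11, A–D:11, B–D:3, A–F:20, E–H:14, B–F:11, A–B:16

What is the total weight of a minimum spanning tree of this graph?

54

Kruskal: consider edges lightest-first.
B–D (3): add — endpoints in different components.
B–H (4): add — endpoints in different components.
F–H (7): add — endpoints in different components.
A–G (8): add — endpoints in different components.
B–C (10): add — endpoints in different components.
A–D (11): add — endpoints in different components.
B–F (11): skip — B and F already connected.
C–E (11): add — endpoints in different components.
MST edges: B–D, B–H, F–H, A–G, B–C, A–D, C–E; total weight 3+4+7+8+10+11+11 = 54.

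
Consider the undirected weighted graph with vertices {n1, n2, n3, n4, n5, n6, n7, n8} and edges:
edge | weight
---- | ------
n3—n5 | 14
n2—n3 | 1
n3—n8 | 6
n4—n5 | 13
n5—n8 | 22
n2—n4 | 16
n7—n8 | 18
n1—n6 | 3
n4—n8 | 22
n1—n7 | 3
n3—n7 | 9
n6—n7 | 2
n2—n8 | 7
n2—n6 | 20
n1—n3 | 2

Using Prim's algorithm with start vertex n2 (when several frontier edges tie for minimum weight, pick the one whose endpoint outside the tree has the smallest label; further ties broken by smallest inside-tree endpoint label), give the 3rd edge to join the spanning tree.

Prim's algorithm from n2:
Step 1: cheapest edge leaving the tree is n2—n3 (1); add n3.
Step 2: cheapest edge leaving the tree is n1—n3 (2); add n1.
Step 3: cheapest edge leaving the tree is n1—n6 (3); add n6.
Step 4: cheapest edge leaving the tree is n6—n7 (2); add n7.
Step 5: cheapest edge leaving the tree is n3—n8 (6); add n8.
Step 6: cheapest edge leaving the tree is n3—n5 (14); add n5.
Step 7: cheapest edge leaving the tree is n4—n5 (13); add n4.
The 3rd edge added is n1—n6.

n1-n6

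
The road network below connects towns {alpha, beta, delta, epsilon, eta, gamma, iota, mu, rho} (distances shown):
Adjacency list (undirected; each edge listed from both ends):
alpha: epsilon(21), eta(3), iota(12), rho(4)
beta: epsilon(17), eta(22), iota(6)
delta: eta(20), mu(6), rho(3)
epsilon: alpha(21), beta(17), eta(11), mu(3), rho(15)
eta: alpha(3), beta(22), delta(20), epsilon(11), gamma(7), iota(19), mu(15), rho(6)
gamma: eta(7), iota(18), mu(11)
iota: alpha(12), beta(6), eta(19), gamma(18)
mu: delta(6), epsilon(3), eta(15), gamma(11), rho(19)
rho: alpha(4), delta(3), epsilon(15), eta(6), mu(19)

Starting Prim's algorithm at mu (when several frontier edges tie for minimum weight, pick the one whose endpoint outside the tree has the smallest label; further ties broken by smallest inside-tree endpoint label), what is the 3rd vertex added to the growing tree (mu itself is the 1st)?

Prim's algorithm from mu:
Step 1: cheapest edge leaving the tree is epsilon mu (3); add epsilon.
Step 2: cheapest edge leaving the tree is delta mu (6); add delta.
Step 3: cheapest edge leaving the tree is delta rho (3); add rho.
Step 4: cheapest edge leaving the tree is alpha rho (4); add alpha.
Step 5: cheapest edge leaving the tree is alpha eta (3); add eta.
Step 6: cheapest edge leaving the tree is eta gamma (7); add gamma.
Step 7: cheapest edge leaving the tree is alpha iota (12); add iota.
Step 8: cheapest edge leaving the tree is beta iota (6); add beta.
Vertex order: mu, epsilon, delta, rho, alpha, eta, gamma, iota, beta. The 3rd vertex is delta.

delta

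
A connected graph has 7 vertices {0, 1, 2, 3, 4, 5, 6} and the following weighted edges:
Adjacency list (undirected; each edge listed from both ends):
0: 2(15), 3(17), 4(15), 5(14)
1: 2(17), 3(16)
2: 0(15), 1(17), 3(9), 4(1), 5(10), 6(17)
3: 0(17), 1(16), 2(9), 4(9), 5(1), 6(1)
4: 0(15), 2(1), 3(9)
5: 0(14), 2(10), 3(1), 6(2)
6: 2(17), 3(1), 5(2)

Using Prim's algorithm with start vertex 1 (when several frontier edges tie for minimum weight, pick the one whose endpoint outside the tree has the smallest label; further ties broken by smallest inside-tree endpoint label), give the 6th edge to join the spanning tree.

0-5

Grow the tree from 1 using Prim:
Step 1: frontier [1–3 16, 1–2 17] → take 1–3 (16); add 3.
Step 2: frontier [1–2 17, 3–5 1, 3–6 1, 2–3 9, 3–4 9, 0–3 17] → take 3–5 (1); add 5.
Step 3: frontier [1–2 17, 3–6 1, 2–3 9, 3–4 9, 0–3 17, 5–6 2, 2–5 10, 0–5 14] → take 3–6 (1); add 6.
Step 4: frontier [1–2 17, 2–3 9, 3–4 9, 0–3 17, 2–5 10, 0–5 14, 2–6 17] → take 2–3 (9); add 2.
Step 5: frontier [2–4 1, 0–2 15, 3–4 9, 0–3 17, 0–5 14] → take 2–4 (1); add 4.
Step 6: frontier [0–2 15, 0–3 17, 0–4 15, 0–5 14] → take 0–5 (14); add 0.
The 6th edge added is 0–5.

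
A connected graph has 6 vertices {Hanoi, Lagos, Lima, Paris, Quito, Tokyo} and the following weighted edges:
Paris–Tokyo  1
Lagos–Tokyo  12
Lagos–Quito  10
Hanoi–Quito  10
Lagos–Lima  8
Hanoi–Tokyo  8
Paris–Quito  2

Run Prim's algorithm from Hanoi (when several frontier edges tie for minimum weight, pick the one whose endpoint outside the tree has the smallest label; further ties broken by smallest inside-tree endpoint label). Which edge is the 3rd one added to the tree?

Paris-Quito

Prim, starting at Hanoi.
Step 1: cheapest edge leaving the tree is Hanoi–Tokyo (8); add Tokyo.
Step 2: cheapest edge leaving the tree is Paris–Tokyo (1); add Paris.
Step 3: cheapest edge leaving the tree is Paris–Quito (2); add Quito.
Step 4: cheapest edge leaving the tree is Lagos–Quito (10); add Lagos.
Step 5: cheapest edge leaving the tree is Lagos–Lima (8); add Lima.
The 3rd edge added is Paris–Quito.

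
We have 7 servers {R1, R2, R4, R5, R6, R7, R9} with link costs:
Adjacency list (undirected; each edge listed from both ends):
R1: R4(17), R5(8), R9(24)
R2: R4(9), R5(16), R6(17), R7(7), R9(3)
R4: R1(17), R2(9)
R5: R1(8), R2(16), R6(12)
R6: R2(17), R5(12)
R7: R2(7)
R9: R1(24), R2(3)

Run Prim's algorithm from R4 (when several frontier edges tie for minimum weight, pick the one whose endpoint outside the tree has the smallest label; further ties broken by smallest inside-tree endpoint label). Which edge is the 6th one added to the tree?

R5-R6

Prim's algorithm from R4:
Step 1: cheapest edge leaving the tree is R2–R4 (9); add R2.
Step 2: cheapest edge leaving the tree is R2–R9 (3); add R9.
Step 3: cheapest edge leaving the tree is R2–R7 (7); add R7.
Step 4: cheapest edge leaving the tree is R2–R5 (16); add R5.
Step 5: cheapest edge leaving the tree is R1–R5 (8); add R1.
Step 6: cheapest edge leaving the tree is R5–R6 (12); add R6.
The 6th edge added is R5–R6.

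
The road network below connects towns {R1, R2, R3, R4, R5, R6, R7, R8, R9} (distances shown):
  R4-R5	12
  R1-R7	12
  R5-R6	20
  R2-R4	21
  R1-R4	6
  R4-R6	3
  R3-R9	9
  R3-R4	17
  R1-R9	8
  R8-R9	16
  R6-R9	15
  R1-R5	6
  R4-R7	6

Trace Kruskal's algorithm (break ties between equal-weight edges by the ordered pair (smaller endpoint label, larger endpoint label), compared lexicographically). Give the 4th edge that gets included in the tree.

Kruskal: consider edges lightest-first.
R4-R6 (3): add — endpoints in different components.
R1-R4 (6): add — endpoints in different components.
R1-R5 (6): add — endpoints in different components.
R4-R7 (6): add — endpoints in different components.
R1-R9 (8): add — endpoints in different components.
R3-R9 (9): add — endpoints in different components.
R1-R7 (12): skip — R1 and R7 already connected.
R4-R5 (12): skip — R5 and R4 already connected.
R6-R9 (15): skip — R9 and R6 already connected.
R8-R9 (16): add — endpoints in different components.
R3-R4 (17): skip — R3 and R4 already connected.
R5-R6 (20): skip — R5 and R6 already connected.
R2-R4 (21): add — endpoints in different components.
The 4th edge added is R4-R7.

R4-R7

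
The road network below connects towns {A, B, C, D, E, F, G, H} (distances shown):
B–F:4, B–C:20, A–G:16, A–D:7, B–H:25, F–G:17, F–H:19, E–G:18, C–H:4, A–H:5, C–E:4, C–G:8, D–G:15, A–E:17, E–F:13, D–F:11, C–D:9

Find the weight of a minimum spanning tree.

Kruskal: consider edges lightest-first.
B–F (4): add — endpoints in different components.
C–E (4): add — endpoints in different components.
C–H (4): add — endpoints in different components.
A–H (5): add — endpoints in different components.
A–D (7): add — endpoints in different components.
C–G (8): add — endpoints in different components.
C–D (9): skip — C and D already connected.
D–F (11): add — endpoints in different components.
MST edges: B–F, C–E, C–H, A–H, A–D, C–G, D–F; total weight 4+4+4+5+7+8+11 = 43.

43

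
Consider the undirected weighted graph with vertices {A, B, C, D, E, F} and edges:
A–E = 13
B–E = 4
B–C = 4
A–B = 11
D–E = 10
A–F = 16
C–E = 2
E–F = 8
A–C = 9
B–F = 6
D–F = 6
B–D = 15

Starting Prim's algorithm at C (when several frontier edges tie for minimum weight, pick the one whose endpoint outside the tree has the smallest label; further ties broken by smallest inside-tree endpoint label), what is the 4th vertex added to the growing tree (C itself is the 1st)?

Grow the tree from C using Prim:
Step 1: frontier [C–E 2, B–C 4, A–C 9] → take C–E (2); add E.
Step 2: frontier [B–C 4, A–C 9, B–E 4, E–F 8, D–E 10, A–E 13] → take B–C (4); add B.
Step 3: frontier [B–F 6, A–B 11, B–D 15, A–C 9, E–F 8, D–E 10, A–E 13] → take B–F (6); add F.
Step 4: frontier [A–B 11, B–D 15, A–C 9, D–E 10, A–E 13, D–F 6, A–F 16] → take D–F (6); add D.
Step 5: frontier [A–B 11, A–C 9, A–E 13, A–F 16] → take A–C (9); add A.
Vertex order: C, E, B, F, D, A. The 4th vertex is F.

F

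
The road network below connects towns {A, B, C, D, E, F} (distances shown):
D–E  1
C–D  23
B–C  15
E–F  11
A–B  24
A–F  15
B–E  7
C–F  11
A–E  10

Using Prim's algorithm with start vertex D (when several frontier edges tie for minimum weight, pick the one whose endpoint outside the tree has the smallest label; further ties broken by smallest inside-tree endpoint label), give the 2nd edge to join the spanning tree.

Prim's algorithm from D:
Step 1: frontier [D–E 1, C–D 23] → take D–E (1); add E.
Step 2: frontier [C–D 23, B–E 7, A–E 10, E–F 11] → take B–E (7); add B.
Step 3: frontier [B–C 15, A–B 24, C–D 23, A–E 10, E–F 11] → take A–E (10); add A.
Step 4: frontier [A–F 15, B–C 15, C–D 23, E–F 11] → take E–F (11); add F.
Step 5: frontier [B–C 15, C–D 23, C–F 11] → take C–F (11); add C.
The 2nd edge added is B–E.

B-E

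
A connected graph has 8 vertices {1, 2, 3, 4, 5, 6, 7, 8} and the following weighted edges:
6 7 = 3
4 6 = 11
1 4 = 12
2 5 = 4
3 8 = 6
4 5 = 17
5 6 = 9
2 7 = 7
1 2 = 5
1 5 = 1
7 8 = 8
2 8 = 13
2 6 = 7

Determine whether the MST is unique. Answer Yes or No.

Kruskal: consider edges lightest-first.
1 5 (1): add — endpoints in different components.
6 7 (3): add — endpoints in different components.
2 5 (4): add — endpoints in different components.
1 2 (5): skip — 1 and 2 already connected.
3 8 (6): add — endpoints in different components.
2 6 (7): add — endpoints in different components.
2 7 (7): skip — 2 and 7 already connected.
7 8 (8): add — endpoints in different components.
5 6 (9): skip — 5 and 6 already connected.
4 6 (11): add — endpoints in different components.
Non-tree edge 2 7 has weight 7, equal to the heaviest edge on its tree cycle — swapping gives another MST of the same weight. Not unique.

No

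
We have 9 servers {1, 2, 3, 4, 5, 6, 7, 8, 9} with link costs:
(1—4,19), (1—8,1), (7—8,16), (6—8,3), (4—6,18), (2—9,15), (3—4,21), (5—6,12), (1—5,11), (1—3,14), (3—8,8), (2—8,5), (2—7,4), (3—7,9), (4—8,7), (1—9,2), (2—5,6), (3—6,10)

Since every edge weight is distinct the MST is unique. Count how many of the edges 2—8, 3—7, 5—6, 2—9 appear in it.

1

Kruskal: consider edges lightest-first.
1—8 (1): add — endpoints in different components.
1—9 (2): add — endpoints in different components.
6—8 (3): add — endpoints in different components.
2—7 (4): add — endpoints in different components.
2—8 (5): add — endpoints in different components.
2—5 (6): add — endpoints in different components.
4—8 (7): add — endpoints in different components.
3—8 (8): add — endpoints in different components.
MST edge set: {1—8, 1—9, 6—8, 2—7, 2—8, 2—5, 4—8, 3—8}.
Of the listed edges, {2—8} are in the MST → 1.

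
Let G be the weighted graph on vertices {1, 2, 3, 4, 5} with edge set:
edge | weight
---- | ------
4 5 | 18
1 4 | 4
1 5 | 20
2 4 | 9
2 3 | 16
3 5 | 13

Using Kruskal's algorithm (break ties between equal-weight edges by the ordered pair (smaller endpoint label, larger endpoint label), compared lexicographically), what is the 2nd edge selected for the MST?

2-4

Kruskal's algorithm — process edges by increasing weight (ties by edge label):
1 4 (4): add — endpoints in different components.
2 4 (9): add — endpoints in different components.
3 5 (13): add — endpoints in different components.
2 3 (16): add — endpoints in different components.
The 2nd edge added is 2 4.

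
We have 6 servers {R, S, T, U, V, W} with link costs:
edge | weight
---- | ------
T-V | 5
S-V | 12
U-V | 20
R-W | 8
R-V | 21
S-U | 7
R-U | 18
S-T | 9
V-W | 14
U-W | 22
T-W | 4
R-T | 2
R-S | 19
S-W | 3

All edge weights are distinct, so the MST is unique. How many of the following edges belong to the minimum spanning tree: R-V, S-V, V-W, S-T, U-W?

0

Kruskal's algorithm — process edges by increasing weight (ties by edge label):
R-T (2): add. Components now {V} {R,T} {S} {U} {W}
S-W (3): add. Components now {V} {R,T} {S,W} {U}
T-W (4): add. Components now {V} {R,S,T,W} {U}
T-V (5): add. Components now {R,S,T,V,W} {U}
S-U (7): add. Components now {R,S,T,U,V,W}
MST edge set: {R-T, S-W, T-W, T-V, S-U}.
Of the listed edges, {} are in the MST → 0.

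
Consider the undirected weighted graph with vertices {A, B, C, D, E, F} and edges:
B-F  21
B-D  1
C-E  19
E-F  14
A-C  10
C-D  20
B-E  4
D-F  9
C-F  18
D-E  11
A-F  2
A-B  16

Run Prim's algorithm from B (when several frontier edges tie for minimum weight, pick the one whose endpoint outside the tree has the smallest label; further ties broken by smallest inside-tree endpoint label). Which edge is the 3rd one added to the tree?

Grow the tree from B using Prim:
Step 1: cheapest edge leaving the tree is B-D (1); add D.
Step 2: cheapest edge leaving the tree is B-E (4); add E.
Step 3: cheapest edge leaving the tree is D-F (9); add F.
Step 4: cheapest edge leaving the tree is A-F (2); add A.
Step 5: cheapest edge leaving the tree is A-C (10); add C.
The 3rd edge added is D-F.

D-F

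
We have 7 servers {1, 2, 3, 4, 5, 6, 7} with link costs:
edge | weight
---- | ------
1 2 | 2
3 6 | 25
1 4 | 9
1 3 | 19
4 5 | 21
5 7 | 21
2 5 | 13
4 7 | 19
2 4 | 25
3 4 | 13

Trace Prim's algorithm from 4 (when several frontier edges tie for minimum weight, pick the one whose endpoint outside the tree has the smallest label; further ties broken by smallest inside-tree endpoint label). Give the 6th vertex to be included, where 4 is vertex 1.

Prim's algorithm from 4:
Step 1: cheapest edge leaving the tree is 1 4 (9); add 1.
Step 2: cheapest edge leaving the tree is 1 2 (2); add 2.
Step 3: cheapest edge leaving the tree is 3 4 (13); add 3.
Step 4: cheapest edge leaving the tree is 2 5 (13); add 5.
Step 5: cheapest edge leaving the tree is 4 7 (19); add 7.
Step 6: cheapest edge leaving the tree is 3 6 (25); add 6.
Vertex order: 4, 1, 2, 3, 5, 7, 6. The 6th vertex is 7.

7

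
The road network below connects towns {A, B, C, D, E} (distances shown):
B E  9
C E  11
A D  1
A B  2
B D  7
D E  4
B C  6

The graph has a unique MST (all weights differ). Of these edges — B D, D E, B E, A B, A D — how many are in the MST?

Kruskal: consider edges lightest-first.
A D (1): add. Components now {A,D} {B} {C} {E}
A B (2): add. Components now {A,B,D} {C} {E}
D E (4): add. Components now {A,B,D,E} {C}
B C (6): add. Components now {A,B,C,D,E}
MST edge set: {A D, A B, D E, B C}.
Of the listed edges, {D E, A B, A D} are in the MST → 3.

3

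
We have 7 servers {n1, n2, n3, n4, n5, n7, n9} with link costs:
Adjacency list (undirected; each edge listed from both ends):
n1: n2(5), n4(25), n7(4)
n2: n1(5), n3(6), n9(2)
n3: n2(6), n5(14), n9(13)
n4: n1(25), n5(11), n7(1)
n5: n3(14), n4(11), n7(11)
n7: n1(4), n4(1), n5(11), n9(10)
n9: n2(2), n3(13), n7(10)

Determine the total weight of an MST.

29

Grow the tree from n4 using Prim:
Step 1: cheapest edge leaving the tree is n4 n7 (1); add n7.
Step 2: cheapest edge leaving the tree is n1 n7 (4); add n1.
Step 3: cheapest edge leaving the tree is n1 n2 (5); add n2.
Step 4: cheapest edge leaving the tree is n2 n9 (2); add n9.
Step 5: cheapest edge leaving the tree is n2 n3 (6); add n3.
Step 6: cheapest edge leaving the tree is n4 n5 (11); add n5.
MST edges: n4 n7, n1 n7, n1 n2, n2 n9, n2 n3, n4 n5; total weight 1+4+5+2+6+11 = 29.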